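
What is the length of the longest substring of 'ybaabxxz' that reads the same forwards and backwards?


Scanning 'ybaabxxz' for palindromic substrings.
Substring at positions 1-4: 'baab'.
Check: reverse('baab') = 'baab' -> palindrome confirmed.
Neighbouring characters ('y' / 'x') break symmetry, so it cannot extend further.
No longer palindromic substring exists; longest length = 4

4


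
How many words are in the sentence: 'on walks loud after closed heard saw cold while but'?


Counting words by splitting on spaces:
  Word 1: 'on'
  Word 2: 'walks'
  Word 3: 'loud'
  Word 4: 'after'
  Word 5: 'closed'
  Word 6: 'heard'
  Word 7: 'saw'
  Word 8: 'cold'
  Word 9: 'while'
  Word 10: 'but'
Total words: 10

10


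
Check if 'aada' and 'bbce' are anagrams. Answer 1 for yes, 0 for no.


Sort characters of 'aada': 'aaad'
Sort characters of 'bbce': 'bbce'
Sorted forms differ -> they are NOT anagrams
Result: 0

0


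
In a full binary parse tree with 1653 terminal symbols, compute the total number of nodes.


Leaf nodes (terminals): 1653
Internal nodes = n - 1 = 1653 - 1 = 1652
Total = leaves + internal = 1653 + 1652 = 3305

3305


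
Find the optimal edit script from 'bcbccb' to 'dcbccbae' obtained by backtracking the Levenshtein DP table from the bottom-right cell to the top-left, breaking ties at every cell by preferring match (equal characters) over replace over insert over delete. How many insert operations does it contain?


Edit distance = 3. Backtracking from cell (6, 8) with preference match > replace > insert > delete,
then listing the resulting alignment 'bcbccb' -> 'dcbccbae' left to right:
  Step 1: replace b->d
  Step 2: keep 'c'
  Step 3: keep 'b'
  Step 4: keep 'c'
  Step 5: keep 'c'
  Step 6: keep 'b'
  Step 7: insert 'a' [insertion #1]
  Step 8: insert 'e' [insertion #2]
Total insertions: 2

2


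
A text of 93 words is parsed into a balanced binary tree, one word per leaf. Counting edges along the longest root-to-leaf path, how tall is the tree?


In a balanced binary tree with n leaves the deepest leaf is ceil(log2(n)) edges below the root.
log2(93) = 6.5392
ceil(6.5392) = 7
height (edges) = 7

7


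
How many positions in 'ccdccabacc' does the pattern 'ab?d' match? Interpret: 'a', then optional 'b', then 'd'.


Pattern: ab?d means 'a', then optional 'b', then 'd'.
Scanning 'ccdccabacc' position-by-position:
  Pos 0: window 'ccd' -> no
  Pos 1: window 'cdc' -> no
  Pos 2: window 'dcc' -> no
  Pos 3: window 'cca' -> no
  Pos 4: window 'cab' -> no
  Pos 5: window 'aba' -> no
  Pos 6: window 'bac' -> no
  Pos 7: window 'acc' -> no
  Pos 8: window 'cc' -> no
  Pos 9: window 'c' -> no
Total matches: 0

0


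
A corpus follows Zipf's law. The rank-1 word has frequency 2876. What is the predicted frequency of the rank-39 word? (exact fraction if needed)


Zipf's law: freq(rank) = f1 / rank
f1 = 2876, rank = 39
freq = 2876 / 39
GCD(2876, 39) = 1
Simplified: 2876/39

2876/39


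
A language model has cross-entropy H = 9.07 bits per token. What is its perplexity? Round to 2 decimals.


Perplexity formula: PP = 2^H
H = 9.07
PP = 2^9.07
Decompose: 2^9.07 = 2^9 * 2^0.07
2^9 = 512, 2^0.07 ~ 1.0497167
PP ~ 512 * 1.0497167 = 537.4549504
Rounded to 2 decimals: 537.45

537.45


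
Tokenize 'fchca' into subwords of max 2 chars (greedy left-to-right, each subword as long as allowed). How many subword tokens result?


'fchca' has 5 characters.
Chunking with max size 2:
  Chunk 1: 'fc' (positions 0-1)
  Chunk 2: 'hc' (positions 2-3)
  Chunk 3: 'a' (positions 4-4)
Total chunks: ceil(5 / 2) = 3

3


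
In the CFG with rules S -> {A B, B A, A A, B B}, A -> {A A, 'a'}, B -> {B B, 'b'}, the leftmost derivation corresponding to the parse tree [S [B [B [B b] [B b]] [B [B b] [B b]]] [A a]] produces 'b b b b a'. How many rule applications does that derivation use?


Every bracketed nonterminal node [X ...] in the tree is produced by exactly one rule application.
Reading the tree off as a leftmost derivation:
  Step 1: S  =>  B A   (applied S -> B A)
  Step 2: B A  =>  B B A   (applied B -> B B)
  Step 3: B B A  =>  B B B A   (applied B -> B B)
  Step 4: B B B A  =>  b B B A   (applied B -> b)
  Step 5: b B B A  =>  b b B A   (applied B -> b)
  Step 6: b b B A  =>  b b B B A   (applied B -> B B)
  Step 7: b b B B A  =>  b b b B A   (applied B -> b)
  Step 8: b b b B A  =>  b b b b A   (applied B -> b)
  Step 9: b b b b A  =>  b b b b a   (applied A -> a)
Final yield: b b b b a
Total rewrite steps: 9

9


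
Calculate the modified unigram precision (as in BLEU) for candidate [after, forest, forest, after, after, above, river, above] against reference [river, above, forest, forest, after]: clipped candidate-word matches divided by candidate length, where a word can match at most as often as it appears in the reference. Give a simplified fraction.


Reference word counts: {'above': 1, 'after': 1, 'forest': 2, 'river': 1}
Checking each candidate word (with clipping):
  'after' -> in reference (ref count 1, used 1/1) -> match (matches: 1)
  'forest' -> in reference (ref count 2, used 1/2) -> match (matches: 2)
  'forest' -> in reference (ref count 2, used 2/2) -> match (matches: 3)
  'after' -> ref count 1 already used up (1/1) -> clipped, no match (matches: 3)
  'after' -> ref count 1 already used up (1/1) -> clipped, no match (matches: 3)
  'above' -> in reference (ref count 1, used 1/1) -> match (matches: 4)
  'river' -> in reference (ref count 1, used 1/1) -> match (matches: 5)
  'above' -> ref count 1 already used up (1/1) -> clipped, no match (matches: 5)
Clipped matches: 5, Candidate length: 8
Precision = 5/8

5/8


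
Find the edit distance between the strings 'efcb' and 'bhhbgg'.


Building DP table for s1='efcb' (len 4) and s2='bhhbgg' (len 6):
       b  h  h  b  g  g
    0  1  2  3  4  5  6
  e 1  1  2  3  4  5  6
  f 2  2  2  3  4  5  6
  c 3  3  3  3  4  5  6
  b 4  3  4  4  3  4  5
Edit distance = dp[4][6] = 5

5


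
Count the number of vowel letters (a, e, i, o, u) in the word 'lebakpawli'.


Scanning each character of 'lebakpawli':
  Position 1: 'l' -> consonant (running count: 0)
  Position 2: 'e' -> vowel (running count: 1)
  Position 3: 'b' -> consonant (running count: 1)
  Position 4: 'a' -> vowel (running count: 2)
  Position 5: 'k' -> consonant (running count: 2)
  Position 6: 'p' -> consonant (running count: 2)
  Position 7: 'a' -> vowel (running count: 3)
  Position 8: 'w' -> consonant (running count: 3)
  Position 9: 'l' -> consonant (running count: 3)
  Position 10: 'i' -> vowel (running count: 4)
Total vowels: 4

4


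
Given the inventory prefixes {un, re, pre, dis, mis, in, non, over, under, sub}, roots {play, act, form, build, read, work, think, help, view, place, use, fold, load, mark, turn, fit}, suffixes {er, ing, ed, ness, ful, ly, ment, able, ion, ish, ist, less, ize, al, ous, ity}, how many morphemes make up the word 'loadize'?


Segmenting 'loadize' against the inventory:
  'load' -> root (morpheme 1)
  'ize' -> suffix (morpheme 2)
Total morphemes: 2

2


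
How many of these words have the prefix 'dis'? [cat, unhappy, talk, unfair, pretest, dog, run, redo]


Checking each word for prefix 'dis':
  'cat' -> no (count: 0)
  'unhappy' -> no (count: 0)
  'talk' -> no (count: 0)
  'unfair' -> no (count: 0)
  'pretest' -> no (count: 0)
  'dog' -> no (count: 0)
  'run' -> no (count: 0)
  'redo' -> no (count: 0)
Total with prefix 'dis': 0

0


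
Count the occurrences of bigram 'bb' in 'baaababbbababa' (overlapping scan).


Scanning 'baaababbbababa' for bigram 'bb':
  Position 0: 'ba' -> no
  Position 1: 'aa' -> no
  Position 2: 'aa' -> no
  Position 3: 'ab' -> no
  Position 4: 'ba' -> no
  Position 5: 'ab' -> no
  Position 6: 'bb' -> MATCH
  Position 7: 'bb' -> MATCH
  Position 8: 'ba' -> no
  Position 9: 'ab' -> no
  Position 10: 'ba' -> no
  Position 11: 'ab' -> no
  Position 12: 'ba' -> no
Total matches: 2

2


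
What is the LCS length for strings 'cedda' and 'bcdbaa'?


DP table for LCS of 'cedda' and 'bcdbaa':
       b  c  d  b  a  a
    0  0  0  0  0  0  0
  c 0  0  1  1  1  1  1
  e 0  0  1  1  1  1  1
  d 0  0  1  2  2  2  2
  d 0  0  1  2  2  2  2
  a 0  0  1  2  2  3  3
LCS: 'cda'
LCS length = 3

3


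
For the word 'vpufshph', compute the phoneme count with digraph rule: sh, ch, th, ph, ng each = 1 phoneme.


Parsing 'vpufshph' greedily, digraphs first:
  'v' -> consonant phoneme (phonemes so far: 1)
  'p' -> consonant phoneme (phonemes so far: 2)
  'u' -> vowel phoneme (phonemes so far: 3)
  'f' -> consonant phoneme (phonemes so far: 4)
  'sh' -> digraph (1 consonant phoneme) (phonemes so far: 5)
  'ph' -> digraph (1 consonant phoneme) (phonemes so far: 6)
Total phonemes: 6

6


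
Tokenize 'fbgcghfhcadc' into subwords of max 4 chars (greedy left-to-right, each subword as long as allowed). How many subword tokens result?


'fbgcghfhcadc' has 12 characters.
Chunking with max size 4:
  Chunk 1: 'fbgc' (positions 0-3)
  Chunk 2: 'ghfh' (positions 4-7)
  Chunk 3: 'cadc' (positions 8-11)
Total chunks: ceil(12 / 4) = 3

3


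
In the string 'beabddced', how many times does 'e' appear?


Scanning 'beabddced' for 'e':
  Position 1: 'e' -> MATCH (count: 1)
  Position 7: 'e' -> MATCH (count: 2)
Total occurrences of 'e': 2

2


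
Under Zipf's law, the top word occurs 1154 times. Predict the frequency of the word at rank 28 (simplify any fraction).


Zipf's law: freq(rank) = f1 / rank
f1 = 1154, rank = 28
freq = 1154 / 28
GCD(1154, 28) = 2
Simplified: 577/14

577/14


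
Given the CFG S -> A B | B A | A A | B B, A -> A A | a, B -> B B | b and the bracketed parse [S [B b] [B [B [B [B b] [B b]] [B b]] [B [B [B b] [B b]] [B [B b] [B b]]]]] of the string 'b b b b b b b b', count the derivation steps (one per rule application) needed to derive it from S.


Every bracketed nonterminal node [X ...] in the tree is produced by exactly one rule application.
Reading the tree off as a leftmost derivation:
  Step 1: S  =>  B B   (applied S -> B B)
  Step 2: B B  =>  b B   (applied B -> b)
  Step 3: b B  =>  b B B   (applied B -> B B)
  Step 4: b B B  =>  b B B B   (applied B -> B B)
  Step 5: b B B B  =>  b B B B B   (applied B -> B B)
  Step 6: b B B B B  =>  b b B B B   (applied B -> b)
  Step 7: b b B B B  =>  b b b B B   (applied B -> b)
  Step 8: b b b B B  =>  b b b b B   (applied B -> b)
  Step 9: b b b b B  =>  b b b b B B   (applied B -> B B)
  Step 10: b b b b B B  =>  b b b b B B B   (applied B -> B B)
  Step 11: b b b b B B B  =>  b b b b b B B   (applied B -> b)
  Step 12: b b b b b B B  =>  b b b b b b B   (applied B -> b)
  Step 13: b b b b b b B  =>  b b b b b b B B   (applied B -> B B)
  Step 14: b b b b b b B B  =>  b b b b b b b B   (applied B -> b)
  Step 15: b b b b b b b B  =>  b b b b b b b b   (applied B -> b)
Final yield: b b b b b b b b
Total rewrite steps: 15

15


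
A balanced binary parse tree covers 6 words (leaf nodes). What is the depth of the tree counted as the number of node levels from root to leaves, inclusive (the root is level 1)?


In a balanced binary tree with n leaves the deepest leaf is ceil(log2(n)) edges below the root,
so counting node levels inclusive of root and leaves gives ceil(log2(n)) + 1 levels.
log2(6) = 2.5850
ceil(2.5850) = 3
levels = 3 + 1 = 4

4


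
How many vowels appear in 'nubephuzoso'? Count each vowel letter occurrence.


Scanning each character of 'nubephuzoso':
  Position 1: 'n' -> consonant (running count: 0)
  Position 2: 'u' -> vowel (running count: 1)
  Position 3: 'b' -> consonant (running count: 1)
  Position 4: 'e' -> vowel (running count: 2)
  Position 5: 'p' -> consonant (running count: 2)
  Position 6: 'h' -> consonant (running count: 2)
  Position 7: 'u' -> vowel (running count: 3)
  Position 8: 'z' -> consonant (running count: 3)
  Position 9: 'o' -> vowel (running count: 4)
  Position 10: 's' -> consonant (running count: 4)
  Position 11: 'o' -> vowel (running count: 5)
Total vowels: 5

5


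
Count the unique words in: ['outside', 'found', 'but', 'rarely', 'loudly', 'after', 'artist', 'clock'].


Listing all tokens and tracking unique types:
  Token 1: 'outside' -> NEW (unique so far: 1)
  Token 2: 'found' -> NEW (unique so far: 2)
  Token 3: 'but' -> NEW (unique so far: 3)
  Token 4: 'rarely' -> NEW (unique so far: 4)
  Token 5: 'loudly' -> NEW (unique so far: 5)
  Token 6: 'after' -> NEW (unique so far: 6)
  Token 7: 'artist' -> NEW (unique so far: 7)
  Token 8: 'clock' -> NEW (unique so far: 8)
Unique types: ('after', 'artist', 'but', 'clock', 'found', 'loudly', 'outside', 'rarely')
Vocabulary size: 8

8


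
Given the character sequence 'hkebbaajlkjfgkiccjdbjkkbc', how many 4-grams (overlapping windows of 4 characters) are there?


String 'hkebbaajlkjfgkiccjdbjkkbc' has length L = 25.
Number of overlapping n-grams = L - n + 1
Substituting: 25 - 4 + 1 = 22

22


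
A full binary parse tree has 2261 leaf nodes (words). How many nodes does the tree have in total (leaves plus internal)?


Leaf nodes (terminals): 2261
Internal nodes = n - 1 = 2261 - 1 = 2260
Total = leaves + internal = 2261 + 2260 = 4521

4521


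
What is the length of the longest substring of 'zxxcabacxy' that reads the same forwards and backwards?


Scanning 'zxxcabacxy' for palindromic substrings.
Substring at positions 2-8: 'xcabacx'.
Check: reverse('xcabacx') = 'xcabacx' -> palindrome confirmed.
Neighbouring characters ('x' / 'y') break symmetry, so it cannot extend further.
No longer palindromic substring exists; longest length = 7

7


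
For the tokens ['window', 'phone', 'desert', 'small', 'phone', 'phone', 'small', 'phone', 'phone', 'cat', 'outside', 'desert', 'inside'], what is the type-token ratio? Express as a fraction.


Tokens: 13
Unique types: ('cat', 'desert', 'inside', 'outside', 'phone', 'small', 'window') = 7
TTR = 7/13
Already in lowest terms.

7/13


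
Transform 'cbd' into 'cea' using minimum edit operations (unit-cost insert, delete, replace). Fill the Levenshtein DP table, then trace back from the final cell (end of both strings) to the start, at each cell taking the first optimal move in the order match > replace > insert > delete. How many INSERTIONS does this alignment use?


Edit distance = 2. Backtracking from cell (3, 3) with preference match > replace > insert > delete,
then listing the resulting alignment 'cbd' -> 'cea' left to right:
  Step 1: keep 'c'
  Step 2: replace b->e
  Step 3: replace d->a
Total insertions: 0

0


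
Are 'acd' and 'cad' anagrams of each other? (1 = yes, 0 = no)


Sort characters of 'acd': 'acd'
Sort characters of 'cad': 'acd'
Sorted forms match -> they ARE anagrams
Result: 1

1


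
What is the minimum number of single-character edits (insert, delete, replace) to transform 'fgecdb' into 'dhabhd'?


Building DP table for s1='fgecdb' (len 6) and s2='dhabhd' (len 6):
       d  h  a  b  h  d
    0  1  2  3  4  5  6
  f 1  1  2  3  4  5  6
  g 2  2  2  3  4  5  6
  e 3  3  3  3  4  5  6
  c 4  4  4  4  4  5  6
  d 5  4  5  5  5  5  5
  b 6  5  5  6  5  6  6
Edit distance = dp[6][6] = 6

6


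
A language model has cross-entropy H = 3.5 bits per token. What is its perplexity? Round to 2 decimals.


Perplexity formula: PP = 2^H
H = 3.5
PP = 2^3.5
Decompose: 2^3.5 = 2^3 * 2^0.5 = 2^3 * sqrt(2)
2^3 = 8, sqrt(2) ~ 1.4142136
PP ~ 8 * 1.4142136 = 11.3137088
Rounded to 2 decimals: 11.31

11.31


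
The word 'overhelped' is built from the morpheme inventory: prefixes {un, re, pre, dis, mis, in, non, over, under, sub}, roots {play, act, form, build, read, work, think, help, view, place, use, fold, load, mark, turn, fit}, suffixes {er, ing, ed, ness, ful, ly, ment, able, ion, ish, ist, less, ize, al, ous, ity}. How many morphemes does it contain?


Segmenting 'overhelped' against the inventory:
  'over' -> prefix (morpheme 1)
  'help' -> root (morpheme 2)
  'ed' -> suffix (morpheme 3)
Total morphemes: 3

3


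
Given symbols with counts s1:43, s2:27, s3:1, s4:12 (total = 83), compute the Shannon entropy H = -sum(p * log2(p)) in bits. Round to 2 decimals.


Computing entropy H = -sum(p_i * log2(p_i)):
  s1: p = 43/83 = 0.5181, -p*log2(p) = 0.4915
  s2: p = 27/83 = 0.3253, -p*log2(p) = 0.5270
  s3: p = 1/83 = 0.0120, -p*log2(p) = 0.0768
  s4: p = 12/83 = 0.1446, -p*log2(p) = 0.4034
H = sum of terms = 1.4987
Rounded to 2 decimals: 1.50

1.50


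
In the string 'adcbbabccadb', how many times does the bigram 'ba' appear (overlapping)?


Scanning 'adcbbabccadb' for bigram 'ba':
  Position 0: 'ad' -> no
  Position 1: 'dc' -> no
  Position 2: 'cb' -> no
  Position 3: 'bb' -> no
  Position 4: 'ba' -> MATCH
  Position 5: 'ab' -> no
  Position 6: 'bc' -> no
  Position 7: 'cc' -> no
  Position 8: 'ca' -> no
  Position 9: 'ad' -> no
  Position 10: 'db' -> no
Total matches: 1

1


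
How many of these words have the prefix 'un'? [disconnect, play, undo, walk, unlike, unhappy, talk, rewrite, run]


Checking each word for prefix 'un':
  'disconnect' -> no (count: 0)
  'play' -> no (count: 0)
  'undo' -> YES, starts with 'un' (count: 1)
  'walk' -> no (count: 1)
  'unlike' -> YES, starts with 'un' (count: 2)
  'unhappy' -> YES, starts with 'un' (count: 3)
  'talk' -> no (count: 3)
  'rewrite' -> no (count: 3)
  'run' -> no (count: 3)
Total with prefix 'un': 3

3


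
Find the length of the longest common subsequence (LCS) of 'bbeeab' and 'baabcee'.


DP table for LCS of 'bbeeab' and 'baabcee':
       b  a  a  b  c  e  e
    0  0  0  0  0  0  0  0
  b 0  1  1  1  1  1  1  1
  b 0  1  1  1  2  2  2  2
  e 0  1  1  1  2  2  3  3
  e 0  1  1  1  2  2  3  4
  a 0  1  2  2  2  2  3  4
  b 0  1  2  2  3  3  3  4
LCS: 'bbee'
LCS length = 4

4


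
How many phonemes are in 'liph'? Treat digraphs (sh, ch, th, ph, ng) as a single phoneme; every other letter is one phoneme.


Parsing 'liph' greedily, digraphs first:
  'l' -> consonant phoneme (phonemes so far: 1)
  'i' -> vowel phoneme (phonemes so far: 2)
  'ph' -> digraph (1 consonant phoneme) (phonemes so far: 3)
Total phonemes: 3

3


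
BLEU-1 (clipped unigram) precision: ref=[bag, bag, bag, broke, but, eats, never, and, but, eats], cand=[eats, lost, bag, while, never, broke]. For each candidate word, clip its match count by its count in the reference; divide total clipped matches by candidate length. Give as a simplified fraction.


Reference word counts: {'and': 1, 'bag': 3, 'broke': 1, 'but': 2, 'eats': 2, 'never': 1}
Checking each candidate word (with clipping):
  'eats' -> in reference (ref count 2, used 1/2) -> match (matches: 1)
  'lost' -> not in reference -> no match (matches: 1)
  'bag' -> in reference (ref count 3, used 1/3) -> match (matches: 2)
  'while' -> not in reference -> no match (matches: 2)
  'never' -> in reference (ref count 1, used 1/1) -> match (matches: 3)
  'broke' -> in reference (ref count 1, used 1/1) -> match (matches: 4)
Clipped matches: 4, Candidate length: 6
Precision = 4/6 = 2/3

2/3


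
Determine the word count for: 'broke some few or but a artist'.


Counting words by splitting on spaces:
  Word 1: 'broke'
  Word 2: 'some'
  Word 3: 'few'
  Word 4: 'or'
  Word 5: 'but'
  Word 6: 'a'
  Word 7: 'artist'
Total words: 7

7


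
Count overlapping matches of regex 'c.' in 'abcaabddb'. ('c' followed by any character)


Pattern: c. means 'c' followed by any character.
Scanning 'abcaabddb' position-by-position:
  Pos 0: window 'ab' -> no
  Pos 1: window 'bc' -> no
  Pos 2: window 'ca' -> MATCH
  Pos 3: window 'aa' -> no
  Pos 4: window 'ab' -> no
  Pos 5: window 'bd' -> no
  Pos 6: window 'dd' -> no
  Pos 7: window 'db' -> no
  Pos 8: window 'b' -> no
Total matches: 1

1


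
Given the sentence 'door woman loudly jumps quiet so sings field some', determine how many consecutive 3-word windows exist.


Word trigrams from [9] words:
  Trigram 1: (door woman loudly)
  Trigram 2: (woman loudly jumps)
  Trigram 3: (loudly jumps quiet)
  Trigram 4: (jumps quiet so)
  Trigram 5: (quiet so sings)
  Trigram 6: (so sings field)
  Trigram 7: (sings field some)
Total word trigrams: 9 - 2 = 7

7


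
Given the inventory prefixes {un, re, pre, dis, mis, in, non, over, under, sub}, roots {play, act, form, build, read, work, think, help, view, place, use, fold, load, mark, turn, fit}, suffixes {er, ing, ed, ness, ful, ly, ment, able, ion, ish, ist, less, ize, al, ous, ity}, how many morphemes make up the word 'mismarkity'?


Segmenting 'mismarkity' against the inventory:
  'mis' -> prefix (morpheme 1)
  'mark' -> root (morpheme 2)
  'ity' -> suffix (morpheme 3)
Total morphemes: 3

3


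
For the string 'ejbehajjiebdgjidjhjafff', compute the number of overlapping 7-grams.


String 'ejbehajjiebdgjidjhjafff' has length L = 23.
Number of overlapping n-grams = L - n + 1
Substituting: 23 - 7 + 1 = 17

17


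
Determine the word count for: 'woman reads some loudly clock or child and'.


Counting words by splitting on spaces:
  Word 1: 'woman'
  Word 2: 'reads'
  Word 3: 'some'
  Word 4: 'loudly'
  Word 5: 'clock'
  Word 6: 'or'
  Word 7: 'child'
  Word 8: 'and'
Total words: 8

8


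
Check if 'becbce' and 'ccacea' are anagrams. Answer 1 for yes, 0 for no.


Sort characters of 'becbce': 'bbccee'
Sort characters of 'ccacea': 'aaccce'
Sorted forms differ -> they are NOT anagrams
Result: 0

0


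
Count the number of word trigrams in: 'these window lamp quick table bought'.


Word trigrams from [6] words:
  Trigram 1: (these window lamp)
  Trigram 2: (window lamp quick)
  Trigram 3: (lamp quick table)
  Trigram 4: (quick table bought)
Total word trigrams: 6 - 2 = 4

4


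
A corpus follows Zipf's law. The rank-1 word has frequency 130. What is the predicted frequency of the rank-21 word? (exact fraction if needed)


Zipf's law: freq(rank) = f1 / rank
f1 = 130, rank = 21
freq = 130 / 21
GCD(130, 21) = 1
Simplified: 130/21

130/21


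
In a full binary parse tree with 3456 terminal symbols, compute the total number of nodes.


Leaf nodes (terminals): 3456
Internal nodes = n - 1 = 3456 - 1 = 3455
Total = leaves + internal = 3456 + 3455 = 6911

6911


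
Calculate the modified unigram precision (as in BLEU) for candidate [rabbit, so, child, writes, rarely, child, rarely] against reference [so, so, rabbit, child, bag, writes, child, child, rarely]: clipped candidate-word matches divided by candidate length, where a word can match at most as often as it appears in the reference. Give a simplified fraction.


Reference word counts: {'bag': 1, 'child': 3, 'rabbit': 1, 'rarely': 1, 'so': 2, 'writes': 1}
Checking each candidate word (with clipping):
  'rabbit' -> in reference (ref count 1, used 1/1) -> match (matches: 1)
  'so' -> in reference (ref count 2, used 1/2) -> match (matches: 2)
  'child' -> in reference (ref count 3, used 1/3) -> match (matches: 3)
  'writes' -> in reference (ref count 1, used 1/1) -> match (matches: 4)
  'rarely' -> in reference (ref count 1, used 1/1) -> match (matches: 5)
  'child' -> in reference (ref count 3, used 2/3) -> match (matches: 6)
  'rarely' -> ref count 1 already used up (1/1) -> clipped, no match (matches: 6)
Clipped matches: 6, Candidate length: 7
Precision = 6/7

6/7


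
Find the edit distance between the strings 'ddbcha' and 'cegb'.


Building DP table for s1='ddbcha' (len 6) and s2='cegb' (len 4):
       c  e  g  b
    0  1  2  3  4
  d 1  1  2  3  4
  d 2  2  2  3  4
  b 3  3  3  3  3
  c 4  3  4  4  4
  h 5  4  4  5  5
  a 6  5  5  5  6
Edit distance = dp[6][4] = 6

6


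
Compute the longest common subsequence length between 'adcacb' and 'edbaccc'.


DP table for LCS of 'adcacb' and 'edbaccc':
       e  d  b  a  c  c  c
    0  0  0  0  0  0  0  0
  a 0  0  0  0  1  1  1  1
  d 0  0  1  1  1  1  1  1
  c 0  0  1  1  1  2  2  2
  a 0  0  1  1  2  2  2  2
  c 0  0  1  1  2  3  3  3
  b 0  0  1  2  2  3  3  3
LCS: 'acc'
LCS length = 3

3


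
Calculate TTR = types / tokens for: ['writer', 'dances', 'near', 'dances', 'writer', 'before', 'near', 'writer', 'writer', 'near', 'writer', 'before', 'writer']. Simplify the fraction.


Tokens: 13
Unique types: ('before', 'dances', 'near', 'writer') = 4
TTR = 4/13
Already in lowest terms.

4/13


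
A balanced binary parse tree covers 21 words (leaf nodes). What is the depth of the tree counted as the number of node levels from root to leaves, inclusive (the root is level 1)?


In a balanced binary tree with n leaves the deepest leaf is ceil(log2(n)) edges below the root,
so counting node levels inclusive of root and leaves gives ceil(log2(n)) + 1 levels.
log2(21) = 4.3923
ceil(4.3923) = 5
levels = 5 + 1 = 6

6


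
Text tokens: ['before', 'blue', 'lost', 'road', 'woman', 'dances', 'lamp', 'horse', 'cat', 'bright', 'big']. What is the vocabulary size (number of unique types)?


Listing all tokens and tracking unique types:
  Token 1: 'before' -> NEW (unique so far: 1)
  Token 2: 'blue' -> NEW (unique so far: 2)
  Token 3: 'lost' -> NEW (unique so far: 3)
  Token 4: 'road' -> NEW (unique so far: 4)
  Token 5: 'woman' -> NEW (unique so far: 5)
  Token 6: 'dances' -> NEW (unique so far: 6)
  Token 7: 'lamp' -> NEW (unique so far: 7)
  Token 8: 'horse' -> NEW (unique so far: 8)
  Token 9: 'cat' -> NEW (unique so far: 9)
  Token 10: 'bright' -> NEW (unique so far: 10)
  Token 11: 'big' -> NEW (unique so far: 11)
Unique types: ('before', 'big', 'blue', 'bright', 'cat', 'dances', 'horse', 'lamp', 'lost', 'road', 'woman')
Vocabulary size: 11

11


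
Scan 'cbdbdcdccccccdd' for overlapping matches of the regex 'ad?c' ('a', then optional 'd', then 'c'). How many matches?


Pattern: ad?c means 'a', then optional 'd', then 'c'.
Scanning 'cbdbdcdccccccdd' position-by-position:
  Pos 0: window 'cbd' -> no
  Pos 1: window 'bdb' -> no
  Pos 2: window 'dbd' -> no
  Pos 3: window 'bdc' -> no
  Pos 4: window 'dcd' -> no
  Pos 5: window 'cdc' -> no
  Pos 6: window 'dcc' -> no
  Pos 7: window 'ccc' -> no
  Pos 8: window 'ccc' -> no
  Pos 9: window 'ccc' -> no
  Pos 10: window 'ccc' -> no
  Pos 11: window 'ccd' -> no
  Pos 12: window 'cdd' -> no
  Pos 13: window 'dd' -> no
  Pos 14: window 'd' -> no
Total matches: 0

0


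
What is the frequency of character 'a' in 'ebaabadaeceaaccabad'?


Scanning 'ebaabadaeceaaccabad' for 'a':
  Position 2: 'a' -> MATCH (count: 1)
  Position 3: 'a' -> MATCH (count: 2)
  Position 5: 'a' -> MATCH (count: 3)
  Position 7: 'a' -> MATCH (count: 4)
  Position 11: 'a' -> MATCH (count: 5)
  Position 12: 'a' -> MATCH (count: 6)
  Position 15: 'a' -> MATCH (count: 7)
  Position 17: 'a' -> MATCH (count: 8)
Total occurrences of 'a': 8

8


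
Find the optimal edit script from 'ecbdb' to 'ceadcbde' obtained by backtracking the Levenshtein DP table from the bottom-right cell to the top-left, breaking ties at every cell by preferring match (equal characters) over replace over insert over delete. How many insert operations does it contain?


Edit distance = 4. Backtracking from cell (5, 8) with preference match > replace > insert > delete,
then listing the resulting alignment 'ecbdb' -> 'ceadcbde' left to right:
  Step 1: insert 'c' [insertion #1]
  Step 2: keep 'e'
  Step 3: insert 'a' [insertion #2]
  Step 4: insert 'd' [insertion #3]
  Step 5: keep 'c'
  Step 6: keep 'b'
  Step 7: keep 'd'
  Step 8: replace b->e
Total insertions: 3

3


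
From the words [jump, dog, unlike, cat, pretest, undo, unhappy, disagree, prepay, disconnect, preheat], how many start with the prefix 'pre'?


Checking each word for prefix 'pre':
  'jump' -> no (count: 0)
  'dog' -> no (count: 0)
  'unlike' -> no (count: 0)
  'cat' -> no (count: 0)
  'pretest' -> YES, starts with 'pre' (count: 1)
  'undo' -> no (count: 1)
  'unhappy' -> no (count: 1)
  'disagree' -> no (count: 1)
  'prepay' -> YES, starts with 'pre' (count: 2)
  'disconnect' -> no (count: 2)
  'preheat' -> YES, starts with 'pre' (count: 3)
Total with prefix 'pre': 3

3


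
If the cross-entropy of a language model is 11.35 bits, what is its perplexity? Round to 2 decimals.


Perplexity formula: PP = 2^H
H = 11.35
PP = 2^11.35
Decompose: 2^11.35 = 2^11 * 2^0.35
2^11 = 2048, 2^0.35 ~ 1.2745606
PP ~ 2048 * 1.2745606 = 2610.3001088
Rounded to 2 decimals: 2610.30

2610.30


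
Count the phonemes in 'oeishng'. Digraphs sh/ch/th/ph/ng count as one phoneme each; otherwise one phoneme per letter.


Parsing 'oeishng' greedily, digraphs first:
  'o' -> vowel phoneme (phonemes so far: 1)
  'e' -> vowel phoneme (phonemes so far: 2)
  'i' -> vowel phoneme (phonemes so far: 3)
  'sh' -> digraph (1 consonant phoneme) (phonemes so far: 4)
  'ng' -> digraph (1 consonant phoneme) (phonemes so far: 5)
Total phonemes: 5

5


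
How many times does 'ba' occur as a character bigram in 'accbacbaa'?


Scanning 'accbacbaa' for bigram 'ba':
  Position 0: 'ac' -> no
  Position 1: 'cc' -> no
  Position 2: 'cb' -> no
  Position 3: 'ba' -> MATCH
  Position 4: 'ac' -> no
  Position 5: 'cb' -> no
  Position 6: 'ba' -> MATCH
  Position 7: 'aa' -> no
Total matches: 2

2


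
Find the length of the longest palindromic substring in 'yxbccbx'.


Scanning 'yxbccbx' for palindromic substrings.
Substring at positions 1-6: 'xbccbx'.
Check: reverse('xbccbx') = 'xbccbx' -> palindrome confirmed.
Neighbouring characters ('y' / '-') break symmetry, so it cannot extend further.
No longer palindromic substring exists; longest length = 6

6


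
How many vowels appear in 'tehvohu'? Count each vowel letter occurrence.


Scanning each character of 'tehvohu':
  Position 1: 't' -> consonant (running count: 0)
  Position 2: 'e' -> vowel (running count: 1)
  Position 3: 'h' -> consonant (running count: 1)
  Position 4: 'v' -> consonant (running count: 1)
  Position 5: 'o' -> vowel (running count: 2)
  Position 6: 'h' -> consonant (running count: 2)
  Position 7: 'u' -> vowel (running count: 3)
Total vowels: 3

3


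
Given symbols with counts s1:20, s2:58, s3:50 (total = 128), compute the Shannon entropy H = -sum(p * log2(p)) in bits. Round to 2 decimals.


Computing entropy H = -sum(p_i * log2(p_i)):
  s1: p = 20/128 = 0.1562, -p*log2(p) = 0.4184
  s2: p = 58/128 = 0.4531, -p*log2(p) = 0.5175
  s3: p = 50/128 = 0.3906, -p*log2(p) = 0.5297
H = sum of terms = 1.4656
Rounded to 2 decimals: 1.47

1.47


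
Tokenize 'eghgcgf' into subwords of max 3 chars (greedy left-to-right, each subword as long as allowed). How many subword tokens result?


'eghgcgf' has 7 characters.
Chunking with max size 3:
  Chunk 1: 'egh' (positions 0-2)
  Chunk 2: 'gcg' (positions 3-5)
  Chunk 3: 'f' (positions 6-6)
Total chunks: ceil(7 / 3) = 3

3


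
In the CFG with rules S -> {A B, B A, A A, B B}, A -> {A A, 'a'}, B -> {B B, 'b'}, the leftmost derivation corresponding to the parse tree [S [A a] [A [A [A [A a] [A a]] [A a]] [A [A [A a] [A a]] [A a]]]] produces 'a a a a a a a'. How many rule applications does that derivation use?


Every bracketed nonterminal node [X ...] in the tree is produced by exactly one rule application.
Reading the tree off as a leftmost derivation:
  Step 1: S  =>  A A   (applied S -> A A)
  Step 2: A A  =>  a A   (applied A -> a)
  Step 3: a A  =>  a A A   (applied A -> A A)
  Step 4: a A A  =>  a A A A   (applied A -> A A)
  Step 5: a A A A  =>  a A A A A   (applied A -> A A)
  Step 6: a A A A A  =>  a a A A A   (applied A -> a)
  Step 7: a a A A A  =>  a a a A A   (applied A -> a)
  Step 8: a a a A A  =>  a a a a A   (applied A -> a)
  Step 9: a a a a A  =>  a a a a A A   (applied A -> A A)
  Step 10: a a a a A A  =>  a a a a A A A   (applied A -> A A)
  Step 11: a a a a A A A  =>  a a a a a A A   (applied A -> a)
  Step 12: a a a a a A A  =>  a a a a a a A   (applied A -> a)
  Step 13: a a a a a a A  =>  a a a a a a a   (applied A -> a)
Final yield: a a a a a a a
Total rewrite steps: 13

13


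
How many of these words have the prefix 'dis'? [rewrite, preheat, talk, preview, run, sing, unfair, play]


Checking each word for prefix 'dis':
  'rewrite' -> no (count: 0)
  'preheat' -> no (count: 0)
  'talk' -> no (count: 0)
  'preview' -> no (count: 0)
  'run' -> no (count: 0)
  'sing' -> no (count: 0)
  'unfair' -> no (count: 0)
  'play' -> no (count: 0)
Total with prefix 'dis': 0

0


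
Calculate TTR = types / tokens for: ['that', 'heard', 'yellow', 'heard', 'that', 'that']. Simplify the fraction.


Tokens: 6
Unique types: ('heard', 'that', 'yellow') = 3
TTR = 3/6
Simplify: divide both by 3 -> 1/2
TTR = 1/2

1/2


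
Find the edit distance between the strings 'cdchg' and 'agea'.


Building DP table for s1='cdchg' (len 5) and s2='agea' (len 4):
       a  g  e  a
    0  1  2  3  4
  c 1  1  2  3  4
  d 2  2  2  3  4
  c 3  3  3  3  4
  h 4  4  4  4  4
  g 5  5  4  5  5
Edit distance = dp[5][4] = 5

5


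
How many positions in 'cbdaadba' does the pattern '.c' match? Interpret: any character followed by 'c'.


Pattern: .c means any character followed by 'c'.
Scanning 'cbdaadba' position-by-position:
  Pos 0: window 'cb' -> no
  Pos 1: window 'bd' -> no
  Pos 2: window 'da' -> no
  Pos 3: window 'aa' -> no
  Pos 4: window 'ad' -> no
  Pos 5: window 'db' -> no
  Pos 6: window 'ba' -> no
  Pos 7: window 'a' -> no
Total matches: 0

0


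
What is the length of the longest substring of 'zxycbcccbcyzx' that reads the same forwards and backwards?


Scanning 'zxycbcccbcyzx' for palindromic substrings.
Substring at positions 2-10: 'ycbcccbcy'.
Check: reverse('ycbcccbcy') = 'ycbcccbcy' -> palindrome confirmed.
Neighbouring characters ('x' / 'z') break symmetry, so it cannot extend further.
No longer palindromic substring exists; longest length = 9

9


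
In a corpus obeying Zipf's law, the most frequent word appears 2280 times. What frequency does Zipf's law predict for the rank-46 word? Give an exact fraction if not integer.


Zipf's law: freq(rank) = f1 / rank
f1 = 2280, rank = 46
freq = 2280 / 46
GCD(2280, 46) = 2
Simplified: 1140/23

1140/23


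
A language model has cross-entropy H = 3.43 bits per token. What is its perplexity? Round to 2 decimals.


Perplexity formula: PP = 2^H
H = 3.43
PP = 2^3.43
Decompose: 2^3.43 = 2^3 * 2^0.43
2^3 = 8, 2^0.43 ~ 1.3472336
PP ~ 8 * 1.3472336 = 10.7778688
Rounded to 2 decimals: 10.78

10.78


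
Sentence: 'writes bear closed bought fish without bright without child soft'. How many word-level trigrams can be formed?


Word trigrams from [10] words:
  Trigram 1: (writes bear closed)
  Trigram 2: (bear closed bought)
  Trigram 3: (closed bought fish)
  Trigram 4: (bought fish without)
  Trigram 5: (fish without bright)
  Trigram 6: (without bright without)
  Trigram 7: (bright without child)
  Trigram 8: (without child soft)
Total word trigrams: 10 - 2 = 8

8


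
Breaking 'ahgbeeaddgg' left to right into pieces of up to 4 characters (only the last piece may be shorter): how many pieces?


'ahgbeeaddgg' has 11 characters.
Chunking with max size 4:
  Chunk 1: 'ahgb' (positions 0-3)
  Chunk 2: 'eead' (positions 4-7)
  Chunk 3: 'dgg' (positions 8-10)
Total chunks: ceil(11 / 4) = 3

3


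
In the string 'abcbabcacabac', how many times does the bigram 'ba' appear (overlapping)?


Scanning 'abcbabcacabac' for bigram 'ba':
  Position 0: 'ab' -> no
  Position 1: 'bc' -> no
  Position 2: 'cb' -> no
  Position 3: 'ba' -> MATCH
  Position 4: 'ab' -> no
  Position 5: 'bc' -> no
  Position 6: 'ca' -> no
  Position 7: 'ac' -> no
  Position 8: 'ca' -> no
  Position 9: 'ab' -> no
  Position 10: 'ba' -> MATCH
  Position 11: 'ac' -> no
Total matches: 2

2


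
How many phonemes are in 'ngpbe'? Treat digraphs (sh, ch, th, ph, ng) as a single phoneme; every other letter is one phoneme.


Parsing 'ngpbe' greedily, digraphs first:
  'ng' -> digraph (1 consonant phoneme) (phonemes so far: 1)
  'p' -> consonant phoneme (phonemes so far: 2)
  'b' -> consonant phoneme (phonemes so far: 3)
  'e' -> vowel phoneme (phonemes so far: 4)
Total phonemes: 4

4


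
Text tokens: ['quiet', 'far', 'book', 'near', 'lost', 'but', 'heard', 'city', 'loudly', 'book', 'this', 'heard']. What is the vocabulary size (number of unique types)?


Listing all tokens and tracking unique types:
  Token 1: 'quiet' -> NEW (unique so far: 1)
  Token 2: 'far' -> NEW (unique so far: 2)
  Token 3: 'book' -> NEW (unique so far: 3)
  Token 4: 'near' -> NEW (unique so far: 4)
  Token 5: 'lost' -> NEW (unique so far: 5)
  Token 6: 'but' -> NEW (unique so far: 6)
  Token 7: 'heard' -> NEW (unique so far: 7)
  Token 8: 'city' -> NEW (unique so far: 8)
  Token 9: 'loudly' -> NEW (unique so far: 9)
  Token 10: 'book' -> duplicate (unique so far: 9)
  Token 11: 'this' -> NEW (unique so far: 10)
  Token 12: 'heard' -> duplicate (unique so far: 10)
Unique types: ('book', 'but', 'city', 'far', 'heard', 'lost', 'loudly', 'near', 'quiet', 'this')
Vocabulary size: 10

10


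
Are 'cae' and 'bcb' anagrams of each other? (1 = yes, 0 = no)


Sort characters of 'cae': 'ace'
Sort characters of 'bcb': 'bbc'
Sorted forms differ -> they are NOT anagrams
Result: 0

0


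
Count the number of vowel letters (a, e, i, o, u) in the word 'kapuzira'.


Scanning each character of 'kapuzira':
  Position 1: 'k' -> consonant (running count: 0)
  Position 2: 'a' -> vowel (running count: 1)
  Position 3: 'p' -> consonant (running count: 1)
  Position 4: 'u' -> vowel (running count: 2)
  Position 5: 'z' -> consonant (running count: 2)
  Position 6: 'i' -> vowel (running count: 3)
  Position 7: 'r' -> consonant (running count: 3)
  Position 8: 'a' -> vowel (running count: 4)
Total vowels: 4

4


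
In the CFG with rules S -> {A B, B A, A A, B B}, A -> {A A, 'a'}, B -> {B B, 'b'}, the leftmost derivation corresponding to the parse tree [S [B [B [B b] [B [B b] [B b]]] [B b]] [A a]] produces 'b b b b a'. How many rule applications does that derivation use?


Every bracketed nonterminal node [X ...] in the tree is produced by exactly one rule application.
Reading the tree off as a leftmost derivation:
  Step 1: S  =>  B A   (applied S -> B A)
  Step 2: B A  =>  B B A   (applied B -> B B)
  Step 3: B B A  =>  B B B A   (applied B -> B B)
  Step 4: B B B A  =>  b B B A   (applied B -> b)
  Step 5: b B B A  =>  b B B B A   (applied B -> B B)
  Step 6: b B B B A  =>  b b B B A   (applied B -> b)
  Step 7: b b B B A  =>  b b b B A   (applied B -> b)
  Step 8: b b b B A  =>  b b b b A   (applied B -> b)
  Step 9: b b b b A  =>  b b b b a   (applied A -> a)
Final yield: b b b b a
Total rewrite steps: 9

9


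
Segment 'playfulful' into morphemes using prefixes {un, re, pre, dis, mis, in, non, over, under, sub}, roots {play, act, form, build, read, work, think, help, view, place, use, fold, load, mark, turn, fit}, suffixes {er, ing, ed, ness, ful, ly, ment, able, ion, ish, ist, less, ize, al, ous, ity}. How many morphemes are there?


Segmenting 'playfulful' against the inventory:
  'play' -> root (morpheme 1)
  'ful' -> suffix (morpheme 2)
  'ful' -> suffix (morpheme 3)
Total morphemes: 3

3


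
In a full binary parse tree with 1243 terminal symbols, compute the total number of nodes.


Leaf nodes (terminals): 1243
Internal nodes = n - 1 = 1243 - 1 = 1242
Total = leaves + internal = 1243 + 1242 = 2485

2485


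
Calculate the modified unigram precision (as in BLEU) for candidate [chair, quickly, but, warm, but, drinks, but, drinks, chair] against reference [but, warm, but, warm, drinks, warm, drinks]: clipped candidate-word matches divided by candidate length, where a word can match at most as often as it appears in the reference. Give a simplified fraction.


Reference word counts: {'but': 2, 'drinks': 2, 'warm': 3}
Checking each candidate word (with clipping):
  'chair' -> not in reference -> no match (matches: 0)
  'quickly' -> not in reference -> no match (matches: 0)
  'but' -> in reference (ref count 2, used 1/2) -> match (matches: 1)
  'warm' -> in reference (ref count 3, used 1/3) -> match (matches: 2)
  'but' -> in reference (ref count 2, used 2/2) -> match (matches: 3)
  'drinks' -> in reference (ref count 2, used 1/2) -> match (matches: 4)
  'but' -> ref count 2 already used up (2/2) -> clipped, no match (matches: 4)
  'drinks' -> in reference (ref count 2, used 2/2) -> match (matches: 5)
  'chair' -> not in reference -> no match (matches: 5)
Clipped matches: 5, Candidate length: 9
Precision = 5/9

5/9
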